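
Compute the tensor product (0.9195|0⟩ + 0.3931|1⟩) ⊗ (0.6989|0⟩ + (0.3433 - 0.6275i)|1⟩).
0.6426|00⟩ + (0.3157 - 0.577i)|01⟩ + 0.2747|10⟩ + (0.135 - 0.2467i)|11⟩

amp(|b₁b₂…⟩) = product of the factor amplitudes for bits b₁, b₂, …; only kets whose every factor amplitude is nonzero survive.
|00⟩: (0.9195)(0.6989) = 0.6426
|01⟩: (0.9195)(0.3433 - 0.6275i) = (0.3157 - 0.577i)
|10⟩: (0.3931)(0.6989) = 0.2747
|11⟩: (0.3931)(0.3433 - 0.6275i) = (0.135 - 0.2467i)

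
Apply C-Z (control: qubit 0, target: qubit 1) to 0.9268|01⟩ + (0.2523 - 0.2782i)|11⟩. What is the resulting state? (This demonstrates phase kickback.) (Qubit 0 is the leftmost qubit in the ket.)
0.9268|01⟩ + (-0.2523 + 0.2782i)|11⟩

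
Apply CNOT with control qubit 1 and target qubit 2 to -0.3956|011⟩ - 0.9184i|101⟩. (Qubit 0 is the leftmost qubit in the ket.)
-0.3956|010⟩ - 0.9184i|101⟩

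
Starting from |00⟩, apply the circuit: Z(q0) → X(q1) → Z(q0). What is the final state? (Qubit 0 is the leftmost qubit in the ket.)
|01⟩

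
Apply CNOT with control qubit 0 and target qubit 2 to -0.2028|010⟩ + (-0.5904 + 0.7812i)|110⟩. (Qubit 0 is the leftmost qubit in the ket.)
-0.2028|010⟩ + (-0.5904 + 0.7812i)|111⟩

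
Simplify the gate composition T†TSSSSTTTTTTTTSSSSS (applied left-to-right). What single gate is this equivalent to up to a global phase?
S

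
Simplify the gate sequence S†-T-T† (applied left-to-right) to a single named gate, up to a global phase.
S†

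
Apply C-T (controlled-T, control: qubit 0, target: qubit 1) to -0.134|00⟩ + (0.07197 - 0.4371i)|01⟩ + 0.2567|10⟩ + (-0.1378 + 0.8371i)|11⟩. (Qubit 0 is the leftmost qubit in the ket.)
-0.134|00⟩ + (0.07197 - 0.4371i)|01⟩ + 0.2567|10⟩ + (-0.6894 + 0.4945i)|11⟩

C-T leaves the control-|0⟩ kets |00⟩, |01⟩ unchanged and applies T to qubit 1 on the control-|1⟩ pair (|10⟩, |11⟩).
T = [[1, 0], [0, (1/√2 + (1/√2)i)]].
With a = amp(|10⟩) = 0.2567 and b = amp(|11⟩) = (-0.1378 + 0.8371i):
new amp(|10⟩) = (1)·a = 0.2567
new amp(|11⟩) = (1/√2 + (1/√2)i)·b = (-0.6894 + 0.4945i)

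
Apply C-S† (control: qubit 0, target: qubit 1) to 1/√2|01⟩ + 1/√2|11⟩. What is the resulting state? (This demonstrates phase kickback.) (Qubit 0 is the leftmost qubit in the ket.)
1/√2|01⟩ - (1/√2)i|11⟩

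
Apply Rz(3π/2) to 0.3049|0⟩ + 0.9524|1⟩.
(-0.2156 - 0.2156i)|0⟩ + (-0.6734 + 0.6734i)|1⟩

Rz(3π/2) = [[e^(−iθ/2), 0], [0, e^(iθ/2)]] with e^(±iθ/2) = cos(θ/2) ± i·sin(θ/2); θ = 3π/2, cos(θ/2) ≈ -0.707107, sin(θ/2) ≈ 0.707107.
With a = amp(|0⟩) = 0.3049 and b = amp(|1⟩) = 0.9524:
new amp(|0⟩) = (-0.707107 - 0.707107i)·a = (-0.2156 - 0.2156i)
new amp(|1⟩) = (-0.707107 + 0.707107i)·b = (-0.6734 + 0.6734i)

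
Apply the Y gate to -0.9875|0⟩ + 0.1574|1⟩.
-0.1574i|0⟩ - 0.9875i|1⟩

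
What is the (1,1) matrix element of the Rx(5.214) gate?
-0.8605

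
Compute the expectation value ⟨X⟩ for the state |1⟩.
0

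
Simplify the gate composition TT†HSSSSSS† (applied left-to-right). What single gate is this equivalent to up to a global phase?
H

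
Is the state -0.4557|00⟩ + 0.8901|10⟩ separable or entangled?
Separable

Writing the state as a|00⟩ + b|01⟩ + c|10⟩ + d|11⟩, it is a product state iff ad − bc = 0.
Here (a, b, c, d) = (-0.4557, 0, 0.8901, 0): ad − bc = (-0.4557)(0) − (0)(0.8901) = 0, so the state is separable.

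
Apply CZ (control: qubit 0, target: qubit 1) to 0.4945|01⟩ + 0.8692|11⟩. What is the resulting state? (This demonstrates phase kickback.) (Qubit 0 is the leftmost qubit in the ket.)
0.4945|01⟩ - 0.8692|11⟩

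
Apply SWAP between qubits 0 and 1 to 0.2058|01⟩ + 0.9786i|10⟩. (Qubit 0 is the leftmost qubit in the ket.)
0.9786i|01⟩ + 0.2058|10⟩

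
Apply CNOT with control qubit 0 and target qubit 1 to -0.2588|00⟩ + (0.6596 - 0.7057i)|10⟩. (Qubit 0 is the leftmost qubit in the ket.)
-0.2588|00⟩ + (0.6596 - 0.7057i)|11⟩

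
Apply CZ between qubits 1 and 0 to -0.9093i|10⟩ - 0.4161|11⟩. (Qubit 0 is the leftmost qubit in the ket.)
-0.9093i|10⟩ + 0.4161|11⟩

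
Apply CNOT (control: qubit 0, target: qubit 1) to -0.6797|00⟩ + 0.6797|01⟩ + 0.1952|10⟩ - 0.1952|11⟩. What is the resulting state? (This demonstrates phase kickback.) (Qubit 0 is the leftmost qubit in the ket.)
-0.6797|00⟩ + 0.6797|01⟩ - 0.1952|10⟩ + 0.1952|11⟩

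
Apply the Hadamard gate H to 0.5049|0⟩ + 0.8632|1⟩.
0.9674|0⟩ - 0.2534|1⟩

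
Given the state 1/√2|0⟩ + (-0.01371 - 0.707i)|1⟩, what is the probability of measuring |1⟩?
0.5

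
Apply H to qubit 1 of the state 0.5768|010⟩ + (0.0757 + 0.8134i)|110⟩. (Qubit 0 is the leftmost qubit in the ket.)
0.4079|000⟩ - 0.4079|010⟩ + (0.05353 + 0.5752i)|100⟩ + (-0.05353 - 0.5752i)|110⟩

H on qubit 1 mixes each pair of kets that differ only in qubit 1: amplitudes (a, b) of (|…0…⟩, |…1…⟩) become ((a + b)/√2, (a − b)/√2). Kets absent from the input have amplitude 0.
(|000⟩, |010⟩): (a, b) = (0, 0.5768) → (0.4079, -0.4079)
(|100⟩, |110⟩): (a, b) = (0, (0.0757 + 0.8134i)) → ((0.05353 + 0.5752i), (-0.05353 - 0.5752i))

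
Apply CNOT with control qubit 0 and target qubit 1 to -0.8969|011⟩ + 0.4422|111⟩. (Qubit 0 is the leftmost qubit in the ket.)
-0.8969|011⟩ + 0.4422|101⟩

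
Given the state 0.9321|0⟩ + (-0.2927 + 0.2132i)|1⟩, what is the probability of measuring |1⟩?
0.1311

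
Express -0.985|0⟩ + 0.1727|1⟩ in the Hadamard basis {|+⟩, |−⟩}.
-0.5744|+⟩ - 0.8186|−⟩

With |ψ⟩ = α|0⟩ + β|1⟩, the Hadamard-basis coefficients are ⟨+|ψ⟩ = (α + β)/√2 and ⟨−|ψ⟩ = (α − β)/√2.
Here α = -0.985, β = 0.1727: (α + β)/√2 = -0.5744, (α − β)/√2 = -0.8186.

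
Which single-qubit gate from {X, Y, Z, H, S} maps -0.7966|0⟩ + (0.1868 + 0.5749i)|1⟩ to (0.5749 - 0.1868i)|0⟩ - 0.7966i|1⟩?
Y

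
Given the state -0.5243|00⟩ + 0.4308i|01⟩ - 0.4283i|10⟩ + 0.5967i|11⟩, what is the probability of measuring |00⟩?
0.2749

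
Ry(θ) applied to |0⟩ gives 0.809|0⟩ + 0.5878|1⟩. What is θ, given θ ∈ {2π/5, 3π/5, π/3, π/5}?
2π/5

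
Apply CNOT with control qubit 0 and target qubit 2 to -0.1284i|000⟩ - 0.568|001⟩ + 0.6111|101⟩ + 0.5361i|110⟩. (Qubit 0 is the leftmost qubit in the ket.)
-0.1284i|000⟩ - 0.568|001⟩ + 0.6111|100⟩ + 0.5361i|111⟩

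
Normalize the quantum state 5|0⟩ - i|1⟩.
0.9806|0⟩ - 0.1961i|1⟩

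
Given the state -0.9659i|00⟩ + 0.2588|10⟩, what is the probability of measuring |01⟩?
0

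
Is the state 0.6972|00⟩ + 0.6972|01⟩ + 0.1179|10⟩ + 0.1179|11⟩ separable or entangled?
Separable

Writing the state as a|00⟩ + b|01⟩ + c|10⟩ + d|11⟩, it is a product state iff ad − bc = 0.
Here (a, b, c, d) = (0.6972, 0.6972, 0.1179, 0.1179): ad − bc = (0.6972)(0.1179) − (0.6972)(0.1179) = 0, so the state is separable.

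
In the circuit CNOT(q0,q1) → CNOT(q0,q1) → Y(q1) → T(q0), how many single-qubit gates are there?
2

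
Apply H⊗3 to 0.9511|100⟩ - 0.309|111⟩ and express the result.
0.227|000⟩ + 0.4455|001⟩ + 0.4455|010⟩ + 0.227|011⟩ - 0.227|100⟩ - 0.4455|101⟩ - 0.4455|110⟩ - 0.227|111⟩

H⊗3 gives amp(|y⟩) = (1/2√2) Σ_x (−1)^(x·y) amp(|x⟩), where x·y is the number of positions in which both x and y have a 1.
|000⟩: (0.9511 - 0.309)/(2√2) = 0.227
|001⟩: (0.9511 + 0.309)/(2√2) = 0.4455
|010⟩: (0.9511 + 0.309)/(2√2) = 0.4455
|011⟩: (0.9511 - 0.309)/(2√2) = 0.227
|100⟩: (-0.9511 + 0.309)/(2√2) = -0.227
|101⟩: (-0.9511 - 0.309)/(2√2) = -0.4455
|110⟩: (-0.9511 - 0.309)/(2√2) = -0.4455
|111⟩: (-0.9511 + 0.309)/(2√2) = -0.227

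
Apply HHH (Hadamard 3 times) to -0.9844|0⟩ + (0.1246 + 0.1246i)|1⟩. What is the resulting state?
(-0.608 + 0.08811i)|0⟩ + (-0.7842 - 0.08811i)|1⟩

H² = I, so H^3 = H: a single Hadamard. With (a, b) = (-0.9844, (0.1246 + 0.1246i)), H gives ((a + b)/√2, (a − b)/√2) = ((-0.608 + 0.08811i), (-0.7842 - 0.08811i)).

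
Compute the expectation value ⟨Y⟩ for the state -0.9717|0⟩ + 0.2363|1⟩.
0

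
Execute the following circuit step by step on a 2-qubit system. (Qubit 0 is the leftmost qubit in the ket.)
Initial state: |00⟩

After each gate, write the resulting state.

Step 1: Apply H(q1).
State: 1/√2|00⟩ + 1/√2|01⟩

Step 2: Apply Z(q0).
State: 1/√2|00⟩ + 1/√2|01⟩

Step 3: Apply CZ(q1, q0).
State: 1/√2|00⟩ + 1/√2|01⟩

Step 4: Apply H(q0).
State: 1/2|00⟩ + 1/2|01⟩ + 1/2|10⟩ + 1/2|11⟩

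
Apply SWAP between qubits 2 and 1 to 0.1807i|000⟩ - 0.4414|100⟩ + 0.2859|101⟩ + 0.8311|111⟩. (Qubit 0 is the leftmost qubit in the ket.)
0.1807i|000⟩ - 0.4414|100⟩ + 0.2859|110⟩ + 0.8311|111⟩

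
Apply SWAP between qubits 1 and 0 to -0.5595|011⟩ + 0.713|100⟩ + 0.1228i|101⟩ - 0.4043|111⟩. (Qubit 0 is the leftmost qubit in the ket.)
0.713|010⟩ + 0.1228i|011⟩ - 0.5595|101⟩ - 0.4043|111⟩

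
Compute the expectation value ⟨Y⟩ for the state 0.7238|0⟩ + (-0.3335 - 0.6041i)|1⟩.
-0.8745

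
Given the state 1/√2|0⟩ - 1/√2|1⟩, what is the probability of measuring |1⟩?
1/2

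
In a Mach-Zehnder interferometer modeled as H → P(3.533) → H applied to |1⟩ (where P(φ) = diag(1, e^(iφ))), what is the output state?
(0.9622 + 0.1907i)|0⟩ + (0.03781 - 0.1907i)|1⟩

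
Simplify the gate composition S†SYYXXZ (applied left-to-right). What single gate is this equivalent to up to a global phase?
Z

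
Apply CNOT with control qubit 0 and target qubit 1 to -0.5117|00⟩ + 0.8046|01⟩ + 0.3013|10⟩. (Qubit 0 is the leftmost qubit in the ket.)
-0.5117|00⟩ + 0.8046|01⟩ + 0.3013|11⟩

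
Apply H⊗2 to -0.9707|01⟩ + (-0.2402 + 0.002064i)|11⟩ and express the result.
(-0.6055 + 0.001032i)|00⟩ + (0.6055 - 0.001032i)|01⟩ + (-0.3653 - 0.001032i)|10⟩ + (0.3653 + 0.001032i)|11⟩

H⊗2 gives amp(|y⟩) = (1/2) Σ_x (−1)^(x·y) amp(|x⟩), where x·y is the number of positions in which both x and y have a 1.
|00⟩: (-0.9707 + (-0.2402 + 0.002064i))/2 = (-0.6055 + 0.001032i)
|01⟩: (0.9707 - (-0.2402 + 0.002064i))/2 = (0.6055 - 0.001032i)
|10⟩: (-0.9707 - (-0.2402 + 0.002064i))/2 = (-0.3653 - 0.001032i)
|11⟩: (0.9707 + (-0.2402 + 0.002064i))/2 = (0.3653 + 0.001032i)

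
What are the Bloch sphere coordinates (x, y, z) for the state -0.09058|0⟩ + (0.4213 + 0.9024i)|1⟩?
(-0.07632, -0.1635, -0.9836)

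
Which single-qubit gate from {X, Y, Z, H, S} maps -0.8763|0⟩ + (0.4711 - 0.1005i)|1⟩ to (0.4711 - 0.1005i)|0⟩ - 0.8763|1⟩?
X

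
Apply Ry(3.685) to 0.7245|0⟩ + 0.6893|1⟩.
-0.8584|0⟩ + 0.5129|1⟩

Ry(3.685) = [[cos(θ/2), −sin(θ/2)], [sin(θ/2), cos(θ/2)]]; θ = 3.685, cos(θ/2) ≈ -0.268373, sin(θ/2) ≈ 0.963315.
With a = amp(|0⟩) = 0.7245 and b = amp(|1⟩) = 0.6893:
new amp(|0⟩) = (-0.268373)·a + (-0.963315)·b = -0.8584
new amp(|1⟩) = (0.963315)·a + (-0.268373)·b = 0.5129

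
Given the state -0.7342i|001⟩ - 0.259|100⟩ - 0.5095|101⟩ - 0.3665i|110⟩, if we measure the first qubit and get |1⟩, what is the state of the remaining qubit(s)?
-0.3815|00⟩ - 0.7504|01⟩ - 0.5398i|10⟩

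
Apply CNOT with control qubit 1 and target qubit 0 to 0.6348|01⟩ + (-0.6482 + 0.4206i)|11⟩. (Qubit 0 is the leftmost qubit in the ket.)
(-0.6482 + 0.4206i)|01⟩ + 0.6348|11⟩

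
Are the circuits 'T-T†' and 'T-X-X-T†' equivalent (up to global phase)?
Yes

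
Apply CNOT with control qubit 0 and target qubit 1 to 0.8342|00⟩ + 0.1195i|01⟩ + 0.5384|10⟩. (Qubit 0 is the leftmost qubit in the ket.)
0.8342|00⟩ + 0.1195i|01⟩ + 0.5384|11⟩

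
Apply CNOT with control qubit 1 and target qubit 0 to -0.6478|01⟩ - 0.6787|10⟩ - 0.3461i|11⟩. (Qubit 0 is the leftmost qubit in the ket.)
-0.3461i|01⟩ - 0.6787|10⟩ - 0.6478|11⟩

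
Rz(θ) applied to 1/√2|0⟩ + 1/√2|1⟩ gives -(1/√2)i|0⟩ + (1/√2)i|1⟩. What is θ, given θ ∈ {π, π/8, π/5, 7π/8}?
π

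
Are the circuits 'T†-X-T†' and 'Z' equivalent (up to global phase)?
No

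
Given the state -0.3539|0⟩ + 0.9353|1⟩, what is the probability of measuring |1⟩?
0.8748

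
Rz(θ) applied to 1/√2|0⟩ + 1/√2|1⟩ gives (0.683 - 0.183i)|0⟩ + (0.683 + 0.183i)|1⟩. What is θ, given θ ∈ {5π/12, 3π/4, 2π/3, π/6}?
π/6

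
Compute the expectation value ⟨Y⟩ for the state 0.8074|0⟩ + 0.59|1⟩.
0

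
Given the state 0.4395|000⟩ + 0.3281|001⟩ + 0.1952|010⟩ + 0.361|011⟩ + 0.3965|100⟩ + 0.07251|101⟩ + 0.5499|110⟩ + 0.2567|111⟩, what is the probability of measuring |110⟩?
0.3024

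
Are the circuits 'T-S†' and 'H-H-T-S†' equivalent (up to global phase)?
Yes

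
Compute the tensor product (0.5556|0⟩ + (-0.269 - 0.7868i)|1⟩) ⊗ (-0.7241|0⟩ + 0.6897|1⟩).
-0.4023|00⟩ + 0.3832|01⟩ + (0.1948 + 0.5697i)|10⟩ + (-0.1855 - 0.5427i)|11⟩

amp(|b₁b₂…⟩) = product of the factor amplitudes for bits b₁, b₂, …; only kets whose every factor amplitude is nonzero survive.
|00⟩: (0.5556)(-0.7241) = -0.4023
|01⟩: (0.5556)(0.6897) = 0.3832
|10⟩: (-0.269 - 0.7868i)(-0.7241) = (0.1948 + 0.5697i)
|11⟩: (-0.269 - 0.7868i)(0.6897) = (-0.1855 - 0.5427i)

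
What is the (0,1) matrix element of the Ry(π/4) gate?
-0.3827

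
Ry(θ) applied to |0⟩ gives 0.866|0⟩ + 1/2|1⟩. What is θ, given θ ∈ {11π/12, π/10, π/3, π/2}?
π/3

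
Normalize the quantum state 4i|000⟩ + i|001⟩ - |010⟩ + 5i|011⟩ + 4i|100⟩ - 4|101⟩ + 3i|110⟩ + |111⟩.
0.4339i|000⟩ + 0.1085i|001⟩ - 0.1085|010⟩ + 0.5423i|011⟩ + 0.4339i|100⟩ - 0.4339|101⟩ + 0.3254i|110⟩ + 0.1085|111⟩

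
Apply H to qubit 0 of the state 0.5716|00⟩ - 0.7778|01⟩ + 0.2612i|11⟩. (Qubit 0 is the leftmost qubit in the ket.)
0.4042|00⟩ + (-0.55 + 0.1847i)|01⟩ + 0.4042|10⟩ + (-0.55 - 0.1847i)|11⟩

H on qubit 0 mixes each pair of kets that differ only in qubit 0: amplitudes (a, b) of (|…0…⟩, |…1…⟩) become ((a + b)/√2, (a − b)/√2). Kets absent from the input have amplitude 0.
(|00⟩, |10⟩): (a, b) = (0.5716, 0) → (0.4042, 0.4042)
(|01⟩, |11⟩): (a, b) = (-0.7778, 0.2612i) → ((-0.55 + 0.1847i), (-0.55 - 0.1847i))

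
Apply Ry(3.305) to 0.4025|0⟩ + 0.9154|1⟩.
-0.9452|0⟩ + 0.3264|1⟩

Ry(3.305) = [[cos(θ/2), −sin(θ/2)], [sin(θ/2), cos(θ/2)]]; θ = 3.305, cos(θ/2) ≈ -0.0816128, sin(θ/2) ≈ 0.996664.
With a = amp(|0⟩) = 0.4025 and b = amp(|1⟩) = 0.9154:
new amp(|0⟩) = (-0.0816128)·a + (-0.996664)·b = -0.9452
new amp(|1⟩) = (0.996664)·a + (-0.0816128)·b = 0.3264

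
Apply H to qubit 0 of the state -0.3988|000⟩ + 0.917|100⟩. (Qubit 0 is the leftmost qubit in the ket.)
0.3664|000⟩ - 0.9304|100⟩

H on qubit 0 mixes each pair of kets that differ only in qubit 0: amplitudes (a, b) of (|…0…⟩, |…1…⟩) become ((a + b)/√2, (a − b)/√2). Kets absent from the input have amplitude 0.
(|000⟩, |100⟩): (a, b) = (-0.3988, 0.917) → (0.3664, -0.9304)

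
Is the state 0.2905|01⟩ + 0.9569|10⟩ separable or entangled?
Entangled

Writing the state as a|00⟩ + b|01⟩ + c|10⟩ + d|11⟩, it is a product state iff ad − bc = 0.
Here (a, b, c, d) = (0, 0.2905, 0.9569, 0): ad − bc = (0)(0) − (0.2905)(0.9569) = -0.278 ≠ 0, so the state is entangled.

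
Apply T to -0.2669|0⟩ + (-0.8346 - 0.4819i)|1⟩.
-0.2669|0⟩ + (-0.2494 - 0.9309i)|1⟩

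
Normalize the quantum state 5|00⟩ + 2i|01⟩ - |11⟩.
0.9129|00⟩ + 0.3651i|01⟩ - 0.1826|11⟩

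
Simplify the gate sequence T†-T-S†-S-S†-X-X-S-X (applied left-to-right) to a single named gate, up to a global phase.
X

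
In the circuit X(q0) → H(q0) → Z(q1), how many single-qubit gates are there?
3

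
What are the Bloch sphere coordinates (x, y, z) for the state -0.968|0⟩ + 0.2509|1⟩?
(-0.4857, 0, 0.8741)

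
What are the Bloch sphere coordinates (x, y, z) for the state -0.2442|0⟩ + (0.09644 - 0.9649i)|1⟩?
(-0.0471, 0.4713, -0.8807)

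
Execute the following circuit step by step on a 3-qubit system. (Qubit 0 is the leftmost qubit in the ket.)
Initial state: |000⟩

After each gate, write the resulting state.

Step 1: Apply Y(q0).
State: i|100⟩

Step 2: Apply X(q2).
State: i|101⟩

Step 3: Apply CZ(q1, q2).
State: i|101⟩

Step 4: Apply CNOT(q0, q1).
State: i|111⟩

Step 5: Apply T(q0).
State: (-1/√2 + (1/√2)i)|111⟩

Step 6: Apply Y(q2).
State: (1/√2 + (1/√2)i)|110⟩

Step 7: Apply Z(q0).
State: (-1/√2 - (1/√2)i)|110⟩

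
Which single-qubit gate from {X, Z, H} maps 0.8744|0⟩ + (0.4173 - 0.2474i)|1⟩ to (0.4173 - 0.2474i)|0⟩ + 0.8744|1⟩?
X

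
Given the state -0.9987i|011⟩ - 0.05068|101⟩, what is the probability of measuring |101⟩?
0.002568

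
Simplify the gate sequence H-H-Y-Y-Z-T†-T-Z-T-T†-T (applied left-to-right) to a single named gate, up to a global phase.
T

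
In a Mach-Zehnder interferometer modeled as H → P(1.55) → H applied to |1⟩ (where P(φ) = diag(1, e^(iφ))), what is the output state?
(0.4896 - 0.4999i)|0⟩ + (0.5104 + 0.4999i)|1⟩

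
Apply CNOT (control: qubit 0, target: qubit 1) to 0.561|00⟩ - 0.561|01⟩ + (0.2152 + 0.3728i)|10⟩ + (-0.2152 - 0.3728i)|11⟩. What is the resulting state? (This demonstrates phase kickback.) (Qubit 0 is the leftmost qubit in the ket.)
0.561|00⟩ - 0.561|01⟩ + (-0.2152 - 0.3728i)|10⟩ + (0.2152 + 0.3728i)|11⟩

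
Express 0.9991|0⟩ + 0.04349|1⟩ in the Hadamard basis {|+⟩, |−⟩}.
0.7372|+⟩ + 0.6757|−⟩

With |ψ⟩ = α|0⟩ + β|1⟩, the Hadamard-basis coefficients are ⟨+|ψ⟩ = (α + β)/√2 and ⟨−|ψ⟩ = (α − β)/√2.
Here α = 0.9991, β = 0.04349: (α + β)/√2 = 0.7372, (α − β)/√2 = 0.6757.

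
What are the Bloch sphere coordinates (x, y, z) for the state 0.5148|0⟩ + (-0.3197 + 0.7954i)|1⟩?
(-0.3292, 0.8189, -0.4699)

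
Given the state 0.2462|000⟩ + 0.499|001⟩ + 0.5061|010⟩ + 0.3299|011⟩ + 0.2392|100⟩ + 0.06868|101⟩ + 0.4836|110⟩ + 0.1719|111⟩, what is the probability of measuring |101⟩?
0.004717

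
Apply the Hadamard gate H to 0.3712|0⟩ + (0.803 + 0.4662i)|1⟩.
(0.8303 + 0.3297i)|0⟩ + (-0.3053 - 0.3297i)|1⟩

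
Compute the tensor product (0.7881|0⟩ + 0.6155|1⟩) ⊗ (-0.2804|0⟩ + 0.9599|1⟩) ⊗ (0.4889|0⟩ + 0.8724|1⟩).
-0.108|000⟩ - 0.1928|001⟩ + 0.3699|010⟩ + 0.66|011⟩ - 0.08438|100⟩ - 0.1506|101⟩ + 0.2889|110⟩ + 0.5154|111⟩

amp(|b₁b₂…⟩) = product of the factor amplitudes for bits b₁, b₂, …; only kets whose every factor amplitude is nonzero survive.
|000⟩: (0.7881)(-0.2804)(0.4889) = -0.108
|001⟩: (0.7881)(-0.2804)(0.8724) = -0.1928
|010⟩: (0.7881)(0.9599)(0.4889) = 0.3699
|011⟩: (0.7881)(0.9599)(0.8724) = 0.66
|100⟩: (0.6155)(-0.2804)(0.4889) = -0.08438
|101⟩: (0.6155)(-0.2804)(0.8724) = -0.1506
|110⟩: (0.6155)(0.9599)(0.4889) = 0.2889
|111⟩: (0.6155)(0.9599)(0.8724) = 0.5154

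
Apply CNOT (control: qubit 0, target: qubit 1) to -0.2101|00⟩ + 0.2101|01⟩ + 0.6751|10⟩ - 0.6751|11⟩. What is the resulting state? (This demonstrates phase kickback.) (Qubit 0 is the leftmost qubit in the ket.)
-0.2101|00⟩ + 0.2101|01⟩ - 0.6751|10⟩ + 0.6751|11⟩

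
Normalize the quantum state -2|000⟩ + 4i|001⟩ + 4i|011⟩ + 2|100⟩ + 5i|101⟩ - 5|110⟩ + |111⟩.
-0.2097|000⟩ + 0.4193i|001⟩ + 0.4193i|011⟩ + 0.2097|100⟩ + 0.5241i|101⟩ - 0.5241|110⟩ + 0.1048|111⟩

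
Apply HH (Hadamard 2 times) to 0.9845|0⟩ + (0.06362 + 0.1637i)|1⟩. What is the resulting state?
0.9845|0⟩ + (0.06362 + 0.1637i)|1⟩

H² = I, so an even number of Hadamards cancels: H^2 = I and the state is unchanged.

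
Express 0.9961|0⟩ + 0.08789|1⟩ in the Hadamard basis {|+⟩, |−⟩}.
0.7665|+⟩ + 0.6422|−⟩

With |ψ⟩ = α|0⟩ + β|1⟩, the Hadamard-basis coefficients are ⟨+|ψ⟩ = (α + β)/√2 and ⟨−|ψ⟩ = (α − β)/√2.
Here α = 0.9961, β = 0.08789: (α + β)/√2 = 0.7665, (α − β)/√2 = 0.6422.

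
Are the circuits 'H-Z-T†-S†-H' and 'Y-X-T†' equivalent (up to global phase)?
No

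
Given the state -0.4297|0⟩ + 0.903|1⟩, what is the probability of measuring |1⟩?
0.8154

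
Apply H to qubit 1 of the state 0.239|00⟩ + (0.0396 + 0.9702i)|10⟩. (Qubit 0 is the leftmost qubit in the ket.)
0.169|00⟩ + 0.169|01⟩ + (0.028 + 0.686i)|10⟩ + (0.028 + 0.686i)|11⟩

H on qubit 1 mixes each pair of kets that differ only in qubit 1: amplitudes (a, b) of (|…0…⟩, |…1…⟩) become ((a + b)/√2, (a − b)/√2). Kets absent from the input have amplitude 0.
(|00⟩, |01⟩): (a, b) = (0.239, 0) → (0.169, 0.169)
(|10⟩, |11⟩): (a, b) = ((0.0396 + 0.9702i), 0) → ((0.028 + 0.686i), (0.028 + 0.686i))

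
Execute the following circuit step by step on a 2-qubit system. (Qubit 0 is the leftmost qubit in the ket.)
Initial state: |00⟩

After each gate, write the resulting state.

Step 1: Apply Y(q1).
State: i|01⟩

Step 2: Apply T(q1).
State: (-1/√2 + (1/√2)i)|01⟩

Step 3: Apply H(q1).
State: (-1/2 + (1/2)i)|00⟩ + (1/2 - (1/2)i)|01⟩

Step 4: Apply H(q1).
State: (-1/√2 + (1/√2)i)|01⟩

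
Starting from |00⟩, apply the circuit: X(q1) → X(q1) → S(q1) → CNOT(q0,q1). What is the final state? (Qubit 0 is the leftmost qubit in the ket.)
|00⟩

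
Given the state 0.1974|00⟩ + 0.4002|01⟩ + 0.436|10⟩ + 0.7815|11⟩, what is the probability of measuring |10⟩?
0.1901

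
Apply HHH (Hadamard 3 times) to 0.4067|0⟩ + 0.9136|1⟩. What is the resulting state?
0.9336|0⟩ - 0.3584|1⟩

H² = I, so H^3 = H: a single Hadamard. With (a, b) = (0.4067, 0.9136), H gives ((a + b)/√2, (a − b)/√2) = (0.9336, -0.3584).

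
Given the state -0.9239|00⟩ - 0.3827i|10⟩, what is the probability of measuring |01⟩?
0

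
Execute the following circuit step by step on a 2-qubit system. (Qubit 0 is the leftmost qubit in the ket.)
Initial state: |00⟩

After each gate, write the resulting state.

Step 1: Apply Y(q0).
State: i|10⟩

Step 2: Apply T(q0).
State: (-1/√2 + (1/√2)i)|10⟩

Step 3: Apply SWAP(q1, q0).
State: (-1/√2 + (1/√2)i)|01⟩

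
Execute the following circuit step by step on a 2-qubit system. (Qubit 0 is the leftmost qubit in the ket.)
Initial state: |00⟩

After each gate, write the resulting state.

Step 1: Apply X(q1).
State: |01⟩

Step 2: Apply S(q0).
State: |01⟩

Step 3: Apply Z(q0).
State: |01⟩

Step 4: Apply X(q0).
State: |11⟩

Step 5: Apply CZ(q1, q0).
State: -|11⟩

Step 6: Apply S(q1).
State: -i|11⟩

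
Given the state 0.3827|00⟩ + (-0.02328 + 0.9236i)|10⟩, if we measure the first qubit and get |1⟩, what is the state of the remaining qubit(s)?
(-0.0252 + 0.9997i)|0⟩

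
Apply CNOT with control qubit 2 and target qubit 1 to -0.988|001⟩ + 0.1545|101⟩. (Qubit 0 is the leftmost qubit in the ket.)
-0.988|011⟩ + 0.1545|111⟩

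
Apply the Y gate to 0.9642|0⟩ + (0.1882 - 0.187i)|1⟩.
(-0.187 - 0.1882i)|0⟩ + 0.9642i|1⟩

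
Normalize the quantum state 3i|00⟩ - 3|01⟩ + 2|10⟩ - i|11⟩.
0.6255i|00⟩ - 0.6255|01⟩ + 0.417|10⟩ - 0.2085i|11⟩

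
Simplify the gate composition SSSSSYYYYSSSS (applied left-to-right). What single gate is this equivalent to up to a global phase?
S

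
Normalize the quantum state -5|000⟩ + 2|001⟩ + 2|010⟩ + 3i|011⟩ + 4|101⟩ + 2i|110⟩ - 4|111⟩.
-0.5661|000⟩ + 0.2265|001⟩ + 0.2265|010⟩ + 0.3397i|011⟩ + 0.4529|101⟩ + 0.2265i|110⟩ - 0.4529|111⟩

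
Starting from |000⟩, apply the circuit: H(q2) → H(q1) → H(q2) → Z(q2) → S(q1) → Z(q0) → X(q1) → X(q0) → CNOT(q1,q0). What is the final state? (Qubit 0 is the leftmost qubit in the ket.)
1/√2|010⟩ + (1/√2)i|100⟩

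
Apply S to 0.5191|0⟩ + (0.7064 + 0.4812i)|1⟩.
0.5191|0⟩ + (-0.4812 + 0.7064i)|1⟩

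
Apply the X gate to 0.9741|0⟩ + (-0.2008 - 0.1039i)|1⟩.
(-0.2008 - 0.1039i)|0⟩ + 0.9741|1⟩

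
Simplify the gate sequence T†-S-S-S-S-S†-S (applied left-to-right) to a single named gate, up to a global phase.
T†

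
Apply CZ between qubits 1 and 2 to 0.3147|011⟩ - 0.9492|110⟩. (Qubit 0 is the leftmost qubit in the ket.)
-0.3147|011⟩ - 0.9492|110⟩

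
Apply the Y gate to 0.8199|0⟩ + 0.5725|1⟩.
-0.5725i|0⟩ + 0.8199i|1⟩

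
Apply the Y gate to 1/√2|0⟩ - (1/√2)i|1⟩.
-1/√2|0⟩ + (1/√2)i|1⟩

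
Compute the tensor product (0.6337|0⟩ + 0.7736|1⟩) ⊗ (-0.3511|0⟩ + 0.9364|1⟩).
-0.2225|00⟩ + 0.5934|01⟩ - 0.2716|10⟩ + 0.7244|11⟩

amp(|b₁b₂…⟩) = product of the factor amplitudes for bits b₁, b₂, …; only kets whose every factor amplitude is nonzero survive.
|00⟩: (0.6337)(-0.3511) = -0.2225
|01⟩: (0.6337)(0.9364) = 0.5934
|10⟩: (0.7736)(-0.3511) = -0.2716
|11⟩: (0.7736)(0.9364) = 0.7244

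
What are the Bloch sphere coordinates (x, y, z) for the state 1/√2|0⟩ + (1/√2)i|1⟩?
(0, 1, 0)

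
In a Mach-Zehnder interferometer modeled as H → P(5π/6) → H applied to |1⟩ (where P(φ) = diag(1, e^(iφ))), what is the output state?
(0.933 - 0.25i)|0⟩ + (0.06699 + 0.25i)|1⟩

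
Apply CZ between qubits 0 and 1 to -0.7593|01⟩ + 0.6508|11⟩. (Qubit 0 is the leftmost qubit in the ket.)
-0.7593|01⟩ - 0.6508|11⟩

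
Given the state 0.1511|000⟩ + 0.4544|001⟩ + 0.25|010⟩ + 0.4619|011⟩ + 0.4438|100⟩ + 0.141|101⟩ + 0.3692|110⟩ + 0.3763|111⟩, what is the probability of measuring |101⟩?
0.01988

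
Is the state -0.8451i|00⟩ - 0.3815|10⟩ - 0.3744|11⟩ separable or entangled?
Entangled

Writing the state as a|00⟩ + b|01⟩ + c|10⟩ + d|11⟩, it is a product state iff ad − bc = 0.
Here (a, b, c, d) = (-0.8451i, 0, -0.3815, -0.3744): ad − bc = (-0.8451i)(-0.3744) − (0)(-0.3815) = 0.3164i ≠ 0, so the state is entangled.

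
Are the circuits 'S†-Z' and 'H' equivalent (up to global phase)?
No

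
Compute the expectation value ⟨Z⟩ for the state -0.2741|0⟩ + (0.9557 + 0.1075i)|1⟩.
-0.8498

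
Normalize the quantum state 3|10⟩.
|10⟩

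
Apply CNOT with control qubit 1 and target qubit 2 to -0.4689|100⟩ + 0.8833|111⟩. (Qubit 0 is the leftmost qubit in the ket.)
-0.4689|100⟩ + 0.8833|110⟩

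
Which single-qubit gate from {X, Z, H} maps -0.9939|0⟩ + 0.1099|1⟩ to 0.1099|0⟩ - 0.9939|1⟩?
X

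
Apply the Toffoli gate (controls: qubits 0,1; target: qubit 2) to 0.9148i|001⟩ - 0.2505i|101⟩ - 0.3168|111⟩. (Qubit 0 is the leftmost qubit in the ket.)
0.9148i|001⟩ - 0.2505i|101⟩ - 0.3168|110⟩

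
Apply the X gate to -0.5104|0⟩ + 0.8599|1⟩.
0.8599|0⟩ - 0.5104|1⟩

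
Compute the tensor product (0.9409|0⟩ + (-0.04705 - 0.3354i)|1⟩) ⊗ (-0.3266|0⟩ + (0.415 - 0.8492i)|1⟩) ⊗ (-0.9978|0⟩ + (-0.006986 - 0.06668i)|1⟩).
0.3066|000⟩ + (0.002147 + 0.02049i)|001⟩ + (-0.3896 + 0.7973i)|010⟩ + (-0.05601 - 0.02045i)|011⟩ + (-0.01533 - 0.1093i)|100⟩ + (0.007197 - 0.00179i)|101⟩ + (0.3037 + 0.09902i)|110⟩ + (-0.004491 + 0.02099i)|111⟩

amp(|b₁b₂…⟩) = product of the factor amplitudes for bits b₁, b₂, …; only kets whose every factor amplitude is nonzero survive.
|000⟩: (0.9409)(-0.3266)(-0.9978) = 0.3066
|001⟩: (0.9409)(-0.3266)(-0.006986 - 0.06668i) = (0.002147 + 0.02049i)
|010⟩: (0.9409)(0.415 - 0.8492i)(-0.9978) = (-0.3896 + 0.7973i)
|011⟩: (0.9409)(0.415 - 0.8492i)(-0.006986 - 0.06668i) = (-0.05601 - 0.02045i)
|100⟩: (-0.04705 - 0.3354i)(-0.3266)(-0.9978) = (-0.01533 - 0.1093i)
|101⟩: (-0.04705 - 0.3354i)(-0.3266)(-0.006986 - 0.06668i) = (0.007197 - 0.00179i)
|110⟩: (-0.04705 - 0.3354i)(0.415 - 0.8492i)(-0.9978) = (0.3037 + 0.09902i)
|111⟩: (-0.04705 - 0.3354i)(0.415 - 0.8492i)(-0.006986 - 0.06668i) = (-0.004491 + 0.02099i)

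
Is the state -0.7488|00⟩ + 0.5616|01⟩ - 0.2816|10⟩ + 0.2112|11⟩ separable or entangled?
Separable

Writing the state as a|00⟩ + b|01⟩ + c|10⟩ + d|11⟩, it is a product state iff ad − bc = 0.
Here (a, b, c, d) = (-0.7488, 0.5616, -0.2816, 0.2112): ad − bc = (-0.7488)(0.2112) − (0.5616)(-0.2816) = 0, so the state is separable.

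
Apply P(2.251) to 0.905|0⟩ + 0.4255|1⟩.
0.905|0⟩ + (-0.2676 + 0.3308i)|1⟩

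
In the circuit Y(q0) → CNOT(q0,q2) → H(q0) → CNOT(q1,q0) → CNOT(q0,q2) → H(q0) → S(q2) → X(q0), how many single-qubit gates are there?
5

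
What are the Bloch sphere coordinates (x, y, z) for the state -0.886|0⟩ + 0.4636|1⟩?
(-0.8215, 0, 0.5701)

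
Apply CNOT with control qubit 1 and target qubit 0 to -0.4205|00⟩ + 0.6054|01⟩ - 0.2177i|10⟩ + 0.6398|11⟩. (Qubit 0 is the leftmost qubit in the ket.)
-0.4205|00⟩ + 0.6398|01⟩ - 0.2177i|10⟩ + 0.6054|11⟩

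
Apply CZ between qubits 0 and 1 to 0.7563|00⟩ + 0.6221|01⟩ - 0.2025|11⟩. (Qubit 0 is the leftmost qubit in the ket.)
0.7563|00⟩ + 0.6221|01⟩ + 0.2025|11⟩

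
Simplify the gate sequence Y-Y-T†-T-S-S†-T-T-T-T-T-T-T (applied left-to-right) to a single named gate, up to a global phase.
T†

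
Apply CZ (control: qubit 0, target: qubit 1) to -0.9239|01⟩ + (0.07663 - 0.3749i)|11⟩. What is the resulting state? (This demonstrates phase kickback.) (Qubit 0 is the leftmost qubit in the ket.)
-0.9239|01⟩ + (-0.07663 + 0.3749i)|11⟩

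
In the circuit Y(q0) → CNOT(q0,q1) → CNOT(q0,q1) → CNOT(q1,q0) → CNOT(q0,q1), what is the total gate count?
5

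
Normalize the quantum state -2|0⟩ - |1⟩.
-0.8944|0⟩ - 1/√5|1⟩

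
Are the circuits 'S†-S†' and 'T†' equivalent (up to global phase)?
No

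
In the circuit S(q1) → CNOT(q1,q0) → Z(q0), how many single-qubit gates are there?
2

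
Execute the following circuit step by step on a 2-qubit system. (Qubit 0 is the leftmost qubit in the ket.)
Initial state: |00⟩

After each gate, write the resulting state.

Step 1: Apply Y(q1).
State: i|01⟩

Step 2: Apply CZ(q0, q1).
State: i|01⟩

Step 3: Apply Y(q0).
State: -|11⟩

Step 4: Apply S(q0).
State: -i|11⟩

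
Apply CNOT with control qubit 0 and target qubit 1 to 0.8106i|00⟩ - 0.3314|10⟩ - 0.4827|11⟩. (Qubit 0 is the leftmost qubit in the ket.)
0.8106i|00⟩ - 0.4827|10⟩ - 0.3314|11⟩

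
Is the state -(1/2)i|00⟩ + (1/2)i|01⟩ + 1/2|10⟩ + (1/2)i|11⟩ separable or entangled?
Entangled

Writing the state as a|00⟩ + b|01⟩ + c|10⟩ + d|11⟩, it is a product state iff ad − bc = 0.
Here (a, b, c, d) = (-(1/2)i, (1/2)i, 1/2, (1/2)i): ad − bc = (-(1/2)i)((1/2)i) − ((1/2)i)(1/2) = (0.25 - 0.25i) ≠ 0, so the state is entangled.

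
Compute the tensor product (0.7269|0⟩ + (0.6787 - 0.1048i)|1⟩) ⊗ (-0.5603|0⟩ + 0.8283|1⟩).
-0.4073|00⟩ + 0.6021|01⟩ + (-0.3803 + 0.05872i)|10⟩ + (0.5622 - 0.08681i)|11⟩

amp(|b₁b₂…⟩) = product of the factor amplitudes for bits b₁, b₂, …; only kets whose every factor amplitude is nonzero survive.
|00⟩: (0.7269)(-0.5603) = -0.4073
|01⟩: (0.7269)(0.8283) = 0.6021
|10⟩: (0.6787 - 0.1048i)(-0.5603) = (-0.3803 + 0.05872i)
|11⟩: (0.6787 - 0.1048i)(0.8283) = (0.5622 - 0.08681i)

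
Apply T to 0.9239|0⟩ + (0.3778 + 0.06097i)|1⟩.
0.9239|0⟩ + (0.224 + 0.3103i)|1⟩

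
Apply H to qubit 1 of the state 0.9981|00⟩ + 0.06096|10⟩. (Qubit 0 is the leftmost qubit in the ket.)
0.7058|00⟩ + 0.7058|01⟩ + 0.04311|10⟩ + 0.04311|11⟩

H on qubit 1 mixes each pair of kets that differ only in qubit 1: amplitudes (a, b) of (|…0…⟩, |…1…⟩) become ((a + b)/√2, (a − b)/√2). Kets absent from the input have amplitude 0.
(|00⟩, |01⟩): (a, b) = (0.9981, 0) → (0.7058, 0.7058)
(|10⟩, |11⟩): (a, b) = (0.06096, 0) → (0.04311, 0.04311)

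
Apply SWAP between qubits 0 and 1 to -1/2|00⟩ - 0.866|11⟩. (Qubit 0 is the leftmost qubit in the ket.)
-1/2|00⟩ - 0.866|11⟩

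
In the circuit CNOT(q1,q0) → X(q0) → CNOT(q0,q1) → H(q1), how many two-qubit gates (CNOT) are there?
2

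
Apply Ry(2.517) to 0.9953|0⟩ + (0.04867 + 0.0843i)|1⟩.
(0.2595 - 0.08022i)|0⟩ + (0.9621 + 0.0259i)|1⟩

Ry(2.517) = [[cos(θ/2), −sin(θ/2)], [sin(θ/2), cos(θ/2)]]; θ = 2.517, cos(θ/2) ≈ 0.307245, sin(θ/2) ≈ 0.951631.
With a = amp(|0⟩) = 0.9953 and b = amp(|1⟩) = (0.04867 + 0.0843i):
new amp(|0⟩) = (0.307245)·a + (-0.951631)·b = (0.2595 - 0.08022i)
new amp(|1⟩) = (0.951631)·a + (0.307245)·b = (0.9621 + 0.0259i)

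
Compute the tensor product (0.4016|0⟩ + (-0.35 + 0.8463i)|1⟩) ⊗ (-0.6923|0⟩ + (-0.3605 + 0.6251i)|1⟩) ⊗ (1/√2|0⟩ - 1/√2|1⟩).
-0.1966|000⟩ + 0.1966|001⟩ + (-0.1024 + 0.1775i)|010⟩ + (0.1024 - 0.1775i)|011⟩ + (0.1713 - 0.4143i)|100⟩ + (-0.1713 + 0.4143i)|101⟩ + (-0.2849 - 0.3704i)|110⟩ + (0.2849 + 0.3704i)|111⟩

amp(|b₁b₂…⟩) = product of the factor amplitudes for bits b₁, b₂, …; only kets whose every factor amplitude is nonzero survive.
|000⟩: (0.4016)(-0.6923)(1/√2) = -0.1966
|001⟩: (0.4016)(-0.6923)(-1/√2) = 0.1966
|010⟩: (0.4016)(-0.3605 + 0.6251i)(1/√2) = (-0.1024 + 0.1775i)
|011⟩: (0.4016)(-0.3605 + 0.6251i)(-1/√2) = (0.1024 - 0.1775i)
|100⟩: (-0.35 + 0.8463i)(-0.6923)(1/√2) = (0.1713 - 0.4143i)
|101⟩: (-0.35 + 0.8463i)(-0.6923)(-1/√2) = (-0.1713 + 0.4143i)
|110⟩: (-0.35 + 0.8463i)(-0.3605 + 0.6251i)(1/√2) = (-0.2849 - 0.3704i)
|111⟩: (-0.35 + 0.8463i)(-0.3605 + 0.6251i)(-1/√2) = (0.2849 + 0.3704i)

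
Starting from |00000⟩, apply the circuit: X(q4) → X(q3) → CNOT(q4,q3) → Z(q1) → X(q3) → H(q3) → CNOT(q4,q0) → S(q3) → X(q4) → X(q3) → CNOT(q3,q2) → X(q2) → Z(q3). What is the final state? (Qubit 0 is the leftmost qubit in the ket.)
-1/√2|10010⟩ - (1/√2)i|10100⟩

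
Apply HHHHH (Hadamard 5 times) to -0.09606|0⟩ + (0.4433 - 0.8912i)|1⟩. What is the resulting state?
(0.2455 - 0.6302i)|0⟩ + (-0.3814 + 0.6302i)|1⟩

H² = I, so H^5 = H: a single Hadamard. With (a, b) = (-0.09606, (0.4433 - 0.8912i)), H gives ((a + b)/√2, (a − b)/√2) = ((0.2455 - 0.6302i), (-0.3814 + 0.6302i)).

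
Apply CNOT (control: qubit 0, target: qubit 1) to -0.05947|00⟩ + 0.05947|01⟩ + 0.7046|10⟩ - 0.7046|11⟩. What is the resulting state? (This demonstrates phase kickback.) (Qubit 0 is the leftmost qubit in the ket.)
-0.05947|00⟩ + 0.05947|01⟩ - 0.7046|10⟩ + 0.7046|11⟩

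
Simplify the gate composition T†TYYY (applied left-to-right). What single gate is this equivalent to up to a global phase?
Y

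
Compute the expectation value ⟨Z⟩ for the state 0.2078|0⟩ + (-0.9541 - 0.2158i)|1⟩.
-0.9137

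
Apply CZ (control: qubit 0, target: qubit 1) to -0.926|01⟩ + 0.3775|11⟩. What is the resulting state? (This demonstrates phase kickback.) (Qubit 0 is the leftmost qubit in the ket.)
-0.926|01⟩ - 0.3775|11⟩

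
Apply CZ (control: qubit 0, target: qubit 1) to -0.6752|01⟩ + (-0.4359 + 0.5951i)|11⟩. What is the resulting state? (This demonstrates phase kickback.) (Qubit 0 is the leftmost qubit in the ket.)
-0.6752|01⟩ + (0.4359 - 0.5951i)|11⟩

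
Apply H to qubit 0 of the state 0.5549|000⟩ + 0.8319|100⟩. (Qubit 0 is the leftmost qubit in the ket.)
0.9806|000⟩ - 0.1959|100⟩

H on qubit 0 mixes each pair of kets that differ only in qubit 0: amplitudes (a, b) of (|…0…⟩, |…1…⟩) become ((a + b)/√2, (a − b)/√2). Kets absent from the input have amplitude 0.
(|000⟩, |100⟩): (a, b) = (0.5549, 0.8319) → (0.9806, -0.1959)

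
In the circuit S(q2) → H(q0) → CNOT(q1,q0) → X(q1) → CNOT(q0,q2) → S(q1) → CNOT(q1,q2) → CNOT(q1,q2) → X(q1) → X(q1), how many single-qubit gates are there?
6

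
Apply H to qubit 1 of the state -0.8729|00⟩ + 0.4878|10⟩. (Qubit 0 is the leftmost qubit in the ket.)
-0.6172|00⟩ - 0.6172|01⟩ + 0.3449|10⟩ + 0.3449|11⟩

H on qubit 1 mixes each pair of kets that differ only in qubit 1: amplitudes (a, b) of (|…0…⟩, |…1…⟩) become ((a + b)/√2, (a − b)/√2). Kets absent from the input have amplitude 0.
(|00⟩, |01⟩): (a, b) = (-0.8729, 0) → (-0.6172, -0.6172)
(|10⟩, |11⟩): (a, b) = (0.4878, 0) → (0.3449, 0.3449)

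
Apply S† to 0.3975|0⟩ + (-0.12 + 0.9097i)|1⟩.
0.3975|0⟩ + (0.9097 + 0.12i)|1⟩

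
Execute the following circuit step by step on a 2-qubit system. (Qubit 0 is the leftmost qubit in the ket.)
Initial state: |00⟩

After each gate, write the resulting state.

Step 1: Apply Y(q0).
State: i|10⟩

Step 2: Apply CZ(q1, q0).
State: i|10⟩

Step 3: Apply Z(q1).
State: i|10⟩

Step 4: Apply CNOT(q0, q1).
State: i|11⟩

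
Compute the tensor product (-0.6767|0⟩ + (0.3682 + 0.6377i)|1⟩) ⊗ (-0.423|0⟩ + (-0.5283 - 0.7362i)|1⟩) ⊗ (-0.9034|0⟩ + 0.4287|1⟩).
-0.2586|000⟩ + 0.1227|001⟩ + (-0.323 - 0.4501i)|010⟩ + (0.1533 + 0.2136i)|011⟩ + (0.1407 + 0.2437i)|100⟩ + (-0.06677 - 0.1156i)|101⟩ + (-0.2484 + 0.5492i)|110⟩ + (0.1179 - 0.2606i)|111⟩

amp(|b₁b₂…⟩) = product of the factor amplitudes for bits b₁, b₂, …; only kets whose every factor amplitude is nonzero survive.
|000⟩: (-0.6767)(-0.423)(-0.9034) = -0.2586
|001⟩: (-0.6767)(-0.423)(0.4287) = 0.1227
|010⟩: (-0.6767)(-0.5283 - 0.7362i)(-0.9034) = (-0.323 - 0.4501i)
|011⟩: (-0.6767)(-0.5283 - 0.7362i)(0.4287) = (0.1533 + 0.2136i)
|100⟩: (0.3682 + 0.6377i)(-0.423)(-0.9034) = (0.1407 + 0.2437i)
|101⟩: (0.3682 + 0.6377i)(-0.423)(0.4287) = (-0.06677 - 0.1156i)
|110⟩: (0.3682 + 0.6377i)(-0.5283 - 0.7362i)(-0.9034) = (-0.2484 + 0.5492i)
|111⟩: (0.3682 + 0.6377i)(-0.5283 - 0.7362i)(0.4287) = (0.1179 - 0.2606i)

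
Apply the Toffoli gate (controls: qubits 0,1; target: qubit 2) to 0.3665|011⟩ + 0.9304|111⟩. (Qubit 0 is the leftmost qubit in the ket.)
0.3665|011⟩ + 0.9304|110⟩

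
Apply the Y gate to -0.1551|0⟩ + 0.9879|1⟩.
-0.9879i|0⟩ - 0.1551i|1⟩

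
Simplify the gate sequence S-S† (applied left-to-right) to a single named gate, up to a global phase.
I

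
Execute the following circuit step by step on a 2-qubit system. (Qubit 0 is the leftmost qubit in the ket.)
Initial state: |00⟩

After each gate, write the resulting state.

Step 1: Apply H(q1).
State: 1/√2|00⟩ + 1/√2|01⟩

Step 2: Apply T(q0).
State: 1/√2|00⟩ + 1/√2|01⟩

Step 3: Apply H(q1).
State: |00⟩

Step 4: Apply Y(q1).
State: i|01⟩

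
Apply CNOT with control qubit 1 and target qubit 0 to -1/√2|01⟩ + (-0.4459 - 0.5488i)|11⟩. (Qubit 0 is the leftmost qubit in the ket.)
(-0.4459 - 0.5488i)|01⟩ - 1/√2|11⟩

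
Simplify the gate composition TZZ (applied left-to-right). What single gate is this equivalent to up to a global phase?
T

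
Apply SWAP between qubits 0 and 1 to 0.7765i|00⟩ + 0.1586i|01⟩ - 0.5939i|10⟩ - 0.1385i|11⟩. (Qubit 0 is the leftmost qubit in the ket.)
0.7765i|00⟩ - 0.5939i|01⟩ + 0.1586i|10⟩ - 0.1385i|11⟩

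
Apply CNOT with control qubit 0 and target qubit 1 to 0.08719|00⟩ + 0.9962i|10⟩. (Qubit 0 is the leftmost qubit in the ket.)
0.08719|00⟩ + 0.9962i|11⟩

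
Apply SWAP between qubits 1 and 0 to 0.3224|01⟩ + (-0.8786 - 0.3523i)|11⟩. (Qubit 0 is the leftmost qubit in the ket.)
0.3224|10⟩ + (-0.8786 - 0.3523i)|11⟩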